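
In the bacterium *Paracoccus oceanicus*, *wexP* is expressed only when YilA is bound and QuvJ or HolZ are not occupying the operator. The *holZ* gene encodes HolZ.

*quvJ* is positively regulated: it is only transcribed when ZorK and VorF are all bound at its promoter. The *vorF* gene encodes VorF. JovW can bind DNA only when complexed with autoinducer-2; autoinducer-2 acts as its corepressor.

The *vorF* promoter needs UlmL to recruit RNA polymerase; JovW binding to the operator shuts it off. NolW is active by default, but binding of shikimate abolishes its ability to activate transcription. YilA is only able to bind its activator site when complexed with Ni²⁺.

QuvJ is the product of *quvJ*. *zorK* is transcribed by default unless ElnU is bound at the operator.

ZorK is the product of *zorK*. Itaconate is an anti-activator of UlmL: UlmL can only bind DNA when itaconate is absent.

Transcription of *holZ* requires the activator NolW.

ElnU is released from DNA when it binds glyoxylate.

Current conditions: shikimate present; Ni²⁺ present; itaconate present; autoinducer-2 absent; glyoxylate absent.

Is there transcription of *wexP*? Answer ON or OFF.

ON

Glyoxylate is absent, so ElnU is active.
With repressor ElnU bound, *zorK* is not transcribed.
So ZorK is not produced.
Itaconate is present, so UlmL is inactive.
Autoinducer-2 is absent, so JovW is inactive.
Required activator UlmL is absent, so *vorF* is not transcribed.
So VorF is not produced.
Required activator ZorK is absent, so *quvJ* is not transcribed.
So QuvJ is not produced.
Shikimate is present, so NolW is inactive.
Required activator NolW is absent, so *holZ* is not transcribed.
So HolZ is not produced.
Ni²⁺ is present, so YilA is active.
No repressor is bound and YilA is active, so *wexP* is transcribed.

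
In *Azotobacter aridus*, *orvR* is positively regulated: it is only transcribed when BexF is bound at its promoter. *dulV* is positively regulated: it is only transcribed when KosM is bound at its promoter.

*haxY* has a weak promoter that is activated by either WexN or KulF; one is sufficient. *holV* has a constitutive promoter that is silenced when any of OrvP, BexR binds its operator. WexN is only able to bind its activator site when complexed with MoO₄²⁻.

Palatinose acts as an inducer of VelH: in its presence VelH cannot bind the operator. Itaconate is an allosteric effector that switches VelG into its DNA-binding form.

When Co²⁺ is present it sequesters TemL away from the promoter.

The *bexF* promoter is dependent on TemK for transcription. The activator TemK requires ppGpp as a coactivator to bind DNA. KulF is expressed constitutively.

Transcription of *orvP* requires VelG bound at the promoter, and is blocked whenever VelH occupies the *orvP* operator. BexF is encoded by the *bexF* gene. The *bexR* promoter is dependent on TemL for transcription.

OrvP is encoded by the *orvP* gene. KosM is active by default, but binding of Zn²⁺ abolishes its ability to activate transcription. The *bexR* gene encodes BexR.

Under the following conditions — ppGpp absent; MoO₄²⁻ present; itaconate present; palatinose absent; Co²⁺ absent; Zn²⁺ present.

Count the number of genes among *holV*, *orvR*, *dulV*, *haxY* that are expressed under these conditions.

1

Palatinose is absent, so VelH is active.
Itaconate is present, so VelG is active.
With repressor VelH bound, *orvP* is not transcribed.
So OrvP is not produced.
Co²⁺ is absent, so TemL is active.
No repressor is bound and TemL is active, so *bexR* is transcribed.
So BexR is produced and active.
With repressor BexR bound, *holV* is not transcribed.
→ *holV* is OFF.
ppGpp is absent, so TemK is inactive.
Required activator TemK is absent, so *bexF* is not transcribed.
So BexF is not produced.
Required activator BexF is absent, so *orvR* is not transcribed.
→ *orvR* is OFF.
Zn²⁺ is present, so KosM is inactive.
Required activator KosM is absent, so *dulV* is not transcribed.
→ *dulV* is OFF.
MoO₄²⁻ is present, so WexN is active.
KulF is produced constitutively and is active.
Activator WexN is present, so *haxY* is transcribed.
→ *haxY* is ON.
1 of the 4 genes is transcribed.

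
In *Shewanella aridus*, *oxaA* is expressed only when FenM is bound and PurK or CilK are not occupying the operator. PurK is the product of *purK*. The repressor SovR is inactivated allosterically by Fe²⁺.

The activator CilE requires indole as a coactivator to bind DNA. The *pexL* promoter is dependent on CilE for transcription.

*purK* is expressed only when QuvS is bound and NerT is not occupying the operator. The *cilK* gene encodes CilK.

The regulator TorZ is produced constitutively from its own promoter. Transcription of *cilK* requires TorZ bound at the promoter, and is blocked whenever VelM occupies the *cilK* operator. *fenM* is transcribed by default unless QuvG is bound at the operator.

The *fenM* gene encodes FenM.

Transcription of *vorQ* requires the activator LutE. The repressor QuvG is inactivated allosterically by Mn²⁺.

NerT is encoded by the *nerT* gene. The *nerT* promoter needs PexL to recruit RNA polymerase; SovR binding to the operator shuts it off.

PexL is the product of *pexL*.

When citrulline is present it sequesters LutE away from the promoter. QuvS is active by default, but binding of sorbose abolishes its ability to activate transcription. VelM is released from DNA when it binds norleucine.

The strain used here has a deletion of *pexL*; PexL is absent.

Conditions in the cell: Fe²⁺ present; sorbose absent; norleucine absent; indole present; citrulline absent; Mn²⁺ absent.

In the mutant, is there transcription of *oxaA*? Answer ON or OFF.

OFF

Mn²⁺ is absent, so QuvG is active.
With repressor QuvG bound, *fenM* is not transcribed.
So FenM is not produced.
Sorbose is absent, so QuvS is active.
PexL is non-functional in this strain, so it has no effect.
Fe²⁺ is present, so SovR is inactive.
Required activator PexL is absent, so *nerT* is not transcribed.
So NerT is not produced.
No repressor is bound and QuvS is active, so *purK* is transcribed.
So PurK is produced and active.
TorZ is produced constitutively and is active.
Norleucine is absent, so VelM is active.
With repressor VelM bound, *cilK* is not transcribed.
So CilK is not produced.
With repressor PurK bound, *oxaA* is not transcribed.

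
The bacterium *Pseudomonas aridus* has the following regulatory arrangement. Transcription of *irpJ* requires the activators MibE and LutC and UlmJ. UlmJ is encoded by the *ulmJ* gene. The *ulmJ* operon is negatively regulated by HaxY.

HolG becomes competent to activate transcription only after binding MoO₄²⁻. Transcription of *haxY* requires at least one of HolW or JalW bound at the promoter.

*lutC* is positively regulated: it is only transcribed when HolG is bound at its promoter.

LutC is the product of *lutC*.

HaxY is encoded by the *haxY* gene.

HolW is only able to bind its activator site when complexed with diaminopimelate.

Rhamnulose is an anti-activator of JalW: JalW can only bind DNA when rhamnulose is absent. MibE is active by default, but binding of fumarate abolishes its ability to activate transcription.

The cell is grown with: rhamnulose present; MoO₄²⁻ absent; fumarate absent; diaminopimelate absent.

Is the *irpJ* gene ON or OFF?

Fumarate is absent, so MibE is active.
MoO₄²⁻ is absent, so HolG is inactive.
Required activator HolG is absent, so *lutC* is not transcribed.
So LutC is not produced.
Diaminopimelate is absent, so HolW is inactive.
Rhamnulose is present, so JalW is inactive.
No activator is available at the *haxY* promoter, so *haxY* is not transcribed.
So HaxY is not produced.
With no repressor bound, *ulmJ* is transcribed.
So UlmJ is produced and active.
Required activator LutC is absent, so *irpJ* is not transcribed.

OFF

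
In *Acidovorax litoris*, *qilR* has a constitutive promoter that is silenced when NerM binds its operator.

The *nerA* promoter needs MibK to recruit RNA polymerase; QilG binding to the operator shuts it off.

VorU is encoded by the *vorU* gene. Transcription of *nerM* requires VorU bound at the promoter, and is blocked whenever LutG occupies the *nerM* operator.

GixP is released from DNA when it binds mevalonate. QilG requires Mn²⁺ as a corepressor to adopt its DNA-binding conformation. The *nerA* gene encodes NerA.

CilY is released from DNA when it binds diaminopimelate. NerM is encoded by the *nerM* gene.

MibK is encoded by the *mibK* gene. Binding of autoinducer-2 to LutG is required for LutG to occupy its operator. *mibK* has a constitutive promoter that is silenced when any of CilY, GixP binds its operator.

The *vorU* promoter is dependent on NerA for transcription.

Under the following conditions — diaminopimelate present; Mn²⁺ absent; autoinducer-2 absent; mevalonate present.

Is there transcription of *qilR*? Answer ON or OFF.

Diaminopimelate is present, so CilY is inactive.
Mevalonate is present, so GixP is inactive.
With no repressor bound, *mibK* is transcribed.
So MibK is produced and active.
Mn²⁺ is absent, so QilG is inactive.
No repressor is bound and MibK is active, so *nerA* is transcribed.
So NerA is produced and active.
No repressor is bound and NerA is active, so *vorU* is transcribed.
So VorU is produced and active.
Autoinducer-2 is absent, so LutG is inactive.
No repressor is bound and VorU is active, so *nerM* is transcribed.
So NerM is produced and active.
With repressor NerM bound, *qilR* is not transcribed.

OFF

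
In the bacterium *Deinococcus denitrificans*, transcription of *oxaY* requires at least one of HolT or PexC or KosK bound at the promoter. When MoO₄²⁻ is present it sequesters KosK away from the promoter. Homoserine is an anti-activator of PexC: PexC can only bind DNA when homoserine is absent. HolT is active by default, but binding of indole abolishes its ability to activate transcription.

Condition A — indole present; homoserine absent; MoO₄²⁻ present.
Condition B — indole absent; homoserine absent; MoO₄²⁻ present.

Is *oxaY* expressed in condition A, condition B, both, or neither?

both

Condition A:
Indole is present, so HolT is inactive.
Homoserine is absent, so PexC is active.
MoO₄²⁻ is present, so KosK is inactive.
Activator PexC is present, so *oxaY* is transcribed.
→ *oxaY* is ON in A.
Condition B:
Indole is absent, so HolT is active.
Homoserine is absent, so PexC is active.
MoO₄²⁻ is present, so KosK is inactive.
Activator HolT is present, so *oxaY* is transcribed.
→ *oxaY* is ON in B.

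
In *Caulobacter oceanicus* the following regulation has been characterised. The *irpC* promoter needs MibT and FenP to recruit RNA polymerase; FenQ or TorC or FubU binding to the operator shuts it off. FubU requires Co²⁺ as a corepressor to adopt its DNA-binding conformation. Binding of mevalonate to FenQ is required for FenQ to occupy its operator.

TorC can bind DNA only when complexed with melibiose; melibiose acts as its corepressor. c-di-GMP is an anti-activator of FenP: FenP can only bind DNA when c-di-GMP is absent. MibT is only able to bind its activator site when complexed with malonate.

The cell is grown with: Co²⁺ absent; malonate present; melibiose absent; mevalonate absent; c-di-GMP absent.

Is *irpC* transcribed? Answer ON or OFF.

Malonate is present, so MibT is active.
c-di-GMP is absent, so FenP is active.
Mevalonate is absent, so FenQ is inactive.
Melibiose is absent, so TorC is inactive.
Co²⁺ is absent, so FubU is inactive.
No repressor is bound and MibT and FenP are active, so *irpC* is transcribed.

ON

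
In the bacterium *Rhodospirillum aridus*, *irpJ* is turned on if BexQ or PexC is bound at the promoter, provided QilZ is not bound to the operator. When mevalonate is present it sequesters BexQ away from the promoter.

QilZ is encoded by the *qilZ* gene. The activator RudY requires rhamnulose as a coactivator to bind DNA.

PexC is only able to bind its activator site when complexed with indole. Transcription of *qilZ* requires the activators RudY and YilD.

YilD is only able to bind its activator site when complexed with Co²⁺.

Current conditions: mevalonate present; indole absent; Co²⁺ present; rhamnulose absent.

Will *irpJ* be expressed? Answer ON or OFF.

Mevalonate is present, so BexQ is inactive.
Rhamnulose is absent, so RudY is inactive.
Co²⁺ is present, so YilD is active.
Required activator RudY is absent, so *qilZ* is not transcribed.
So QilZ is not produced.
Indole is absent, so PexC is inactive.
No activator is available at the *irpJ* promoter, so *irpJ* is not transcribed.

OFF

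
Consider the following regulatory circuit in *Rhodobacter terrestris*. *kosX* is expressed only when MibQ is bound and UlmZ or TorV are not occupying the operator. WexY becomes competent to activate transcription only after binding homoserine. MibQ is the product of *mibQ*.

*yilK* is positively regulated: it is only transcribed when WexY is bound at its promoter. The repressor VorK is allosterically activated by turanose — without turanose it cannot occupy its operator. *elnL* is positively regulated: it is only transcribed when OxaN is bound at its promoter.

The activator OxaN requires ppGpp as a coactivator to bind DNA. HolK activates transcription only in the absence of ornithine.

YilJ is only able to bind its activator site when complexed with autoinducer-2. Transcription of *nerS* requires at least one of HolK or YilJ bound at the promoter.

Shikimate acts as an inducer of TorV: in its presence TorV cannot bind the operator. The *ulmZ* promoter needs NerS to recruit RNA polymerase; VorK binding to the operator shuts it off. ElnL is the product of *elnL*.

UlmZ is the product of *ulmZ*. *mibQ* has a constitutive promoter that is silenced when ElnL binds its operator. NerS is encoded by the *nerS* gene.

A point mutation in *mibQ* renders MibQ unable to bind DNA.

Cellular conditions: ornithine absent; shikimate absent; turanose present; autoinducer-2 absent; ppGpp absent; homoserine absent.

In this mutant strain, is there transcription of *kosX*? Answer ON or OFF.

MibQ is non-functional in this strain, so it has no effect.
Ornithine is absent, so HolK is active.
Autoinducer-2 is absent, so YilJ is inactive.
Activator HolK is present, so *nerS* is transcribed.
So NerS is produced and active.
Turanose is present, so VorK is active.
With repressor VorK bound, *ulmZ* is not transcribed.
So UlmZ is not produced.
Shikimate is absent, so TorV is active.
With repressor TorV bound, *kosX* is not transcribed.

OFF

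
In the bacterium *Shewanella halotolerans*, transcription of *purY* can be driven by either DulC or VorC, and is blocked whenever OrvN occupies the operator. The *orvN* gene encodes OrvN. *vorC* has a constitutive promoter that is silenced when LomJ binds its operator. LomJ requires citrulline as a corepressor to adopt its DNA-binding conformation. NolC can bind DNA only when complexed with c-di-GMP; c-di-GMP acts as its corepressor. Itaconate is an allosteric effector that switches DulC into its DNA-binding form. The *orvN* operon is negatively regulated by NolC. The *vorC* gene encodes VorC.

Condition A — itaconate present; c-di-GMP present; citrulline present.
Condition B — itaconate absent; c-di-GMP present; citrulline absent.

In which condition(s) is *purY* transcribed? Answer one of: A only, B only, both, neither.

both

Condition A:
Itaconate is present, so DulC is active.
c-di-GMP is present, so NolC is active.
With repressor NolC bound, *orvN* is not transcribed.
So OrvN is not produced.
Citrulline is present, so LomJ is active.
With repressor LomJ bound, *vorC* is not transcribed.
So VorC is not produced.
Activator DulC is present, so *purY* is transcribed.
→ *purY* is ON in A.
Condition B:
Itaconate is absent, so DulC is inactive.
c-di-GMP is present, so NolC is active.
With repressor NolC bound, *orvN* is not transcribed.
So OrvN is not produced.
Citrulline is absent, so LomJ is inactive.
With no repressor bound, *vorC* is transcribed.
So VorC is produced and active.
Activator VorC is present, so *purY* is transcribed.
→ *purY* is ON in B.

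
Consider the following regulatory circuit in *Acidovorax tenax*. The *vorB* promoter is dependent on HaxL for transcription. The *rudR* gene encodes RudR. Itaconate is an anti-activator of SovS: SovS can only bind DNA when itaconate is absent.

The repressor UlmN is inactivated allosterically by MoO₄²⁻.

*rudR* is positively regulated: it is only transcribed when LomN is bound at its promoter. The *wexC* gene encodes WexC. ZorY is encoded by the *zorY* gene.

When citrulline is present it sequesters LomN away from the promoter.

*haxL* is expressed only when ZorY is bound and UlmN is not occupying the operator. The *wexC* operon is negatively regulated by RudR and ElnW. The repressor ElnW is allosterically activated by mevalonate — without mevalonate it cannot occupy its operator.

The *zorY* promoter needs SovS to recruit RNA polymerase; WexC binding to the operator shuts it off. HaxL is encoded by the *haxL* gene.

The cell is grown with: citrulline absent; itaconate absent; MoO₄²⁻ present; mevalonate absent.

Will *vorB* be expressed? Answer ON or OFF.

Citrulline is absent, so LomN is active.
No repressor is bound and LomN is active, so *rudR* is transcribed.
So RudR is produced and active.
Mevalonate is absent, so ElnW is inactive.
With repressor RudR bound, *wexC* is not transcribed.
So WexC is not produced.
Itaconate is absent, so SovS is active.
No repressor is bound and SovS is active, so *zorY* is transcribed.
So ZorY is produced and active.
MoO₄²⁻ is present, so UlmN is inactive.
No repressor is bound and ZorY is active, so *haxL* is transcribed.
So HaxL is produced and active.
No repressor is bound and HaxL is active, so *vorB* is transcribed.

ON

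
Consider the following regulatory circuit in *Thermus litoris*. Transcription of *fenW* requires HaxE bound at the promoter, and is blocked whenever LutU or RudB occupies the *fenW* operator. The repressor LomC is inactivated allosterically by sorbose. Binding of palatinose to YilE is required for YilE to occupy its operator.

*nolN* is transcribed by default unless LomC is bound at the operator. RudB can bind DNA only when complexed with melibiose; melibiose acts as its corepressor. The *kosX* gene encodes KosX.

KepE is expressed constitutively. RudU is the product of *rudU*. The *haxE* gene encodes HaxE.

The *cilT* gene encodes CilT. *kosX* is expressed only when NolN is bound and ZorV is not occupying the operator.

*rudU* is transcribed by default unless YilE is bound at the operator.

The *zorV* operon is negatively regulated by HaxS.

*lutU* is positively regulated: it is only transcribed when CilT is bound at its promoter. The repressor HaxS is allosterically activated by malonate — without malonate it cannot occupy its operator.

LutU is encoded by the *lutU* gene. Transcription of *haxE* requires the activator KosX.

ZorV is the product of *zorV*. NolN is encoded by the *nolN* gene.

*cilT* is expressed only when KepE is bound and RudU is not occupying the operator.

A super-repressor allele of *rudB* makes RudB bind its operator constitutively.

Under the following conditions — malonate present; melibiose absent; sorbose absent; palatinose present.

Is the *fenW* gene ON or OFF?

OFF

KepE is produced constitutively and is active.
Palatinose is present, so YilE is active.
With repressor YilE bound, *rudU* is not transcribed.
So RudU is not produced.
No repressor is bound and KepE is active, so *cilT* is transcribed.
So CilT is produced and active.
No repressor is bound and CilT is active, so *lutU* is transcribed.
So LutU is produced and active.
RudB is constitutively active in this strain.
Sorbose is absent, so LomC is active.
With repressor LomC bound, *nolN* is not transcribed.
So NolN is not produced.
Malonate is present, so HaxS is active.
With repressor HaxS bound, *zorV* is not transcribed.
So ZorV is not produced.
Required activator NolN is absent, so *kosX* is not transcribed.
So KosX is not produced.
Required activator KosX is absent, so *haxE* is not transcribed.
So HaxE is not produced.
With repressor LutU bound, *fenW* is not transcribed.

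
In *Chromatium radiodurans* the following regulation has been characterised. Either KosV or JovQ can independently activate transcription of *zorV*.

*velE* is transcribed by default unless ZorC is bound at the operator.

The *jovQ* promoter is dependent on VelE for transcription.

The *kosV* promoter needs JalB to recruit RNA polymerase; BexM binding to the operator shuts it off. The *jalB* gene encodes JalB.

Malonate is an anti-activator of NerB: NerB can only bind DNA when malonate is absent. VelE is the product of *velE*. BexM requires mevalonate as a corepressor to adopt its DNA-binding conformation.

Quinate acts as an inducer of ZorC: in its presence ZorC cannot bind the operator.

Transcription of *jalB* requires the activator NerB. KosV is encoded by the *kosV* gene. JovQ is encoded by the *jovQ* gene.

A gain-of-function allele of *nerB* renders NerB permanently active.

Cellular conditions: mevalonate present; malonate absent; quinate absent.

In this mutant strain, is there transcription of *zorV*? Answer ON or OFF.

Mevalonate is present, so BexM is active.
NerB is constitutively active in this strain.
No repressor is bound and NerB is active, so *jalB* is transcribed.
So JalB is produced and active.
With repressor BexM bound, *kosV* is not transcribed.
So KosV is not produced.
Quinate is absent, so ZorC is active.
With repressor ZorC bound, *velE* is not transcribed.
So VelE is not produced.
Required activator VelE is absent, so *jovQ* is not transcribed.
So JovQ is not produced.
No activator is available at the *zorV* promoter, so *zorV* is not transcribed.

OFF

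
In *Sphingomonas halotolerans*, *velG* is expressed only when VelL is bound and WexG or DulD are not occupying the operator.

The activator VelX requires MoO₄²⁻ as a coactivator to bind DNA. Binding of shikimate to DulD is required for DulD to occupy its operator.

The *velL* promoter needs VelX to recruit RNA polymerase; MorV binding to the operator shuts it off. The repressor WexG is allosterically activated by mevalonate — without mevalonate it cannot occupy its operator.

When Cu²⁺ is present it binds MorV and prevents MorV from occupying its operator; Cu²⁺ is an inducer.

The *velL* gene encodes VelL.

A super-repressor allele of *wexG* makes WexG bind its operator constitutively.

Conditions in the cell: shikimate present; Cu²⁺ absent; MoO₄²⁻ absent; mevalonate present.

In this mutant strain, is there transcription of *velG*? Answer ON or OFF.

WexG is constitutively active in this strain.
Cu²⁺ is absent, so MorV is active.
MoO₄²⁻ is absent, so VelX is inactive.
With repressor MorV bound, *velL* is not transcribed.
So VelL is not produced.
Shikimate is present, so DulD is active.
With repressor WexG bound, *velG* is not transcribed.

OFF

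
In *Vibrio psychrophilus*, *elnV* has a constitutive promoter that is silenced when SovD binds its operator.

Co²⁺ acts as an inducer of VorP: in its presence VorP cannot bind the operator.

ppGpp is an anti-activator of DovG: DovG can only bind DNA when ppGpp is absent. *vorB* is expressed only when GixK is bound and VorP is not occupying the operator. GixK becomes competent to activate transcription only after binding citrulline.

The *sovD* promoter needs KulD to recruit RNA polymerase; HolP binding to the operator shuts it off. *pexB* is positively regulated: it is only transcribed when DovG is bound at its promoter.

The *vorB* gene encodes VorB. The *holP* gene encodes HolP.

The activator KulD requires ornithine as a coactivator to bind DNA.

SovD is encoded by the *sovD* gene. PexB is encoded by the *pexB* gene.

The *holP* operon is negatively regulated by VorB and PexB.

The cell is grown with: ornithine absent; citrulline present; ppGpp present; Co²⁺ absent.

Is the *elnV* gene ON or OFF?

Co²⁺ is absent, so VorP is active.
Citrulline is present, so GixK is active.
With repressor VorP bound, *vorB* is not transcribed.
So VorB is not produced.
ppGpp is present, so DovG is inactive.
Required activator DovG is absent, so *pexB* is not transcribed.
So PexB is not produced.
With no repressor bound, *holP* is transcribed.
So HolP is produced and active.
Ornithine is absent, so KulD is inactive.
With repressor HolP bound, *sovD* is not transcribed.
So SovD is not produced.
With no repressor bound, *elnV* is transcribed.

ON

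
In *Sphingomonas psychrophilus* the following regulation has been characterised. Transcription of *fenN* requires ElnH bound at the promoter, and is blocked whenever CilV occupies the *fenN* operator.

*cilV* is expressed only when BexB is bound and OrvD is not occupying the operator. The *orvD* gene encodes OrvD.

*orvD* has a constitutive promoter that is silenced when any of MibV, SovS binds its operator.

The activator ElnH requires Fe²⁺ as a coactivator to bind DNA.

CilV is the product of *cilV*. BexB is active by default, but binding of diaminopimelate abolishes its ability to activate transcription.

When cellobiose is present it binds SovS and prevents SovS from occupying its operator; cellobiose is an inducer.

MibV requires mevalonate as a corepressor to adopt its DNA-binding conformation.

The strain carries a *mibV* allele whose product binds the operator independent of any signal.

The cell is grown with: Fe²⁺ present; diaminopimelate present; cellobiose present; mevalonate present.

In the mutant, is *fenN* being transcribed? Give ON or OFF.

ON

Fe²⁺ is present, so ElnH is active.
Diaminopimelate is present, so BexB is inactive.
MibV is constitutively active in this strain.
Cellobiose is present, so SovS is inactive.
With repressor MibV bound, *orvD* is not transcribed.
So OrvD is not produced.
Required activator BexB is absent, so *cilV* is not transcribed.
So CilV is not produced.
No repressor is bound and ElnH is active, so *fenN* is transcribed.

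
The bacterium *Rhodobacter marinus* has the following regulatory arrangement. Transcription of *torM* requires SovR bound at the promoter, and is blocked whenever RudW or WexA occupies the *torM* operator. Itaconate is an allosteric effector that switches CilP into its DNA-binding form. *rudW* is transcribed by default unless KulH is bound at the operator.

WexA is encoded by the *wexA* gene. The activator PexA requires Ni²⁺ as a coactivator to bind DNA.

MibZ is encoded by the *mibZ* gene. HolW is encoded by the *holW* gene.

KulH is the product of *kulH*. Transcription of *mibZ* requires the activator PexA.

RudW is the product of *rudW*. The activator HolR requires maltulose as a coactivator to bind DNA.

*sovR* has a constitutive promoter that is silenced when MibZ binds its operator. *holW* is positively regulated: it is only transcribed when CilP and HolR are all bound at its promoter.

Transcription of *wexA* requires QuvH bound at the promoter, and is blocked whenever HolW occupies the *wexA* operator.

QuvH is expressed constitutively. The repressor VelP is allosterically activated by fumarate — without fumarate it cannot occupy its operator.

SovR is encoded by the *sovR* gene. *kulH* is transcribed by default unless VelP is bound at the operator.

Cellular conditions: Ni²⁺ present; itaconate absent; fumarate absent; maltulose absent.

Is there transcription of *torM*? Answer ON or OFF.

Ni²⁺ is present, so PexA is active.
No repressor is bound and PexA is active, so *mibZ* is transcribed.
So MibZ is produced and active.
With repressor MibZ bound, *sovR* is not transcribed.
So SovR is not produced.
Fumarate is absent, so VelP is inactive.
With no repressor bound, *kulH* is transcribed.
So KulH is produced and active.
With repressor KulH bound, *rudW* is not transcribed.
So RudW is not produced.
Itaconate is absent, so CilP is inactive.
Maltulose is absent, so HolR is inactive.
Required activator CilP is absent, so *holW* is not transcribed.
So HolW is not produced.
QuvH is produced constitutively and is active.
No repressor is bound and QuvH is active, so *wexA* is transcribed.
So WexA is produced and active.
With repressor WexA bound, *torM* is not transcribed.

OFF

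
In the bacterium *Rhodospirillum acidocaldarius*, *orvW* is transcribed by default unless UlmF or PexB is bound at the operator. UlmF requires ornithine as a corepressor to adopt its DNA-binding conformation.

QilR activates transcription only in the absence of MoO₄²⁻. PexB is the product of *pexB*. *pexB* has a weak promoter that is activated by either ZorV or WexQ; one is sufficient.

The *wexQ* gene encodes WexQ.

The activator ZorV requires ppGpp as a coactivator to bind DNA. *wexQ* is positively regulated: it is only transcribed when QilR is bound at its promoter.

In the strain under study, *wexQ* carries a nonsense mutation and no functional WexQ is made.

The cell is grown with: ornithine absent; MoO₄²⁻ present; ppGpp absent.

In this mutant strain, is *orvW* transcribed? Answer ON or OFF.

Ornithine is absent, so UlmF is inactive.
ppGpp is absent, so ZorV is inactive.
WexQ is non-functional in this strain, so it has no effect.
No activator is available at the *pexB* promoter, so *pexB* is not transcribed.
So PexB is not produced.
With no repressor bound, *orvW* is transcribed.

ON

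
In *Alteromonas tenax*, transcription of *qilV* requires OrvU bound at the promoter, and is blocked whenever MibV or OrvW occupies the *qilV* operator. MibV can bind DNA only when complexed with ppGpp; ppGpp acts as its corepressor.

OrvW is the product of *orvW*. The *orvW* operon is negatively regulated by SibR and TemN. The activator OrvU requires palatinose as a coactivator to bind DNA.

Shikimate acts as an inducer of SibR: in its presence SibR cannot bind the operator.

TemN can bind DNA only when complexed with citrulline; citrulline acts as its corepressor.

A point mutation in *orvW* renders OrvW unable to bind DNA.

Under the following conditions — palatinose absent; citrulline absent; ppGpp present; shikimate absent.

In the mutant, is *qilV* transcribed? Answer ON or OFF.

Palatinose is absent, so OrvU is inactive.
ppGpp is present, so MibV is active.
OrvW is non-functional in this strain, so it has no effect.
With repressor MibV bound, *qilV* is not transcribed.

OFF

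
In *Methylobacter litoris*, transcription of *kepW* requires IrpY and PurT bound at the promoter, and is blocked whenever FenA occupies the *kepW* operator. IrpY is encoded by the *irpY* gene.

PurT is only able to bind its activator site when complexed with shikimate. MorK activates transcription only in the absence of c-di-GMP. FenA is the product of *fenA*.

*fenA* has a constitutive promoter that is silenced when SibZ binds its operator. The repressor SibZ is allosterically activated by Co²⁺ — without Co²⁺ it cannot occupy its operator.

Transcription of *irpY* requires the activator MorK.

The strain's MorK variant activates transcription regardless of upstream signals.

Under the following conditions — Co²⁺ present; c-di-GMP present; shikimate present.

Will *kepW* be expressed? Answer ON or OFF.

ON

Co²⁺ is present, so SibZ is active.
With repressor SibZ bound, *fenA* is not transcribed.
So FenA is not produced.
MorK is constitutively active in this strain.
No repressor is bound and MorK is active, so *irpY* is transcribed.
So IrpY is produced and active.
Shikimate is present, so PurT is active.
No repressor is bound and IrpY and PurT are active, so *kepW* is transcribed.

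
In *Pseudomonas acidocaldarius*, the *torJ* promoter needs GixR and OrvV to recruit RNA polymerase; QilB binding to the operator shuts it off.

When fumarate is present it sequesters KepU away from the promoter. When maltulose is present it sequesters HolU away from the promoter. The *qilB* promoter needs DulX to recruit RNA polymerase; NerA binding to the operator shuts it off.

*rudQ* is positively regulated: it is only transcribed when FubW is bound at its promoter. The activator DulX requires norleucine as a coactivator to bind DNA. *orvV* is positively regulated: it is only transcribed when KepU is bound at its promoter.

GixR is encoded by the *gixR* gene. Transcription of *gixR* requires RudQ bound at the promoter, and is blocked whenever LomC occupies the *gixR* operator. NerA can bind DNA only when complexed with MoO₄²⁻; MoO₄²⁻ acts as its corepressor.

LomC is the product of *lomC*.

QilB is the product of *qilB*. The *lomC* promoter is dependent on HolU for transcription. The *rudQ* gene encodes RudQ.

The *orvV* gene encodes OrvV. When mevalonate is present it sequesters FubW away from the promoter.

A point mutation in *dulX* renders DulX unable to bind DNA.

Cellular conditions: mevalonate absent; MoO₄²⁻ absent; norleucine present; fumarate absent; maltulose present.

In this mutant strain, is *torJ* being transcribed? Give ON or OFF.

Maltulose is present, so HolU is inactive.
Required activator HolU is absent, so *lomC* is not transcribed.
So LomC is not produced.
Mevalonate is absent, so FubW is active.
No repressor is bound and FubW is active, so *rudQ* is transcribed.
So RudQ is produced and active.
No repressor is bound and RudQ is active, so *gixR* is transcribed.
So GixR is produced and active.
MoO₄²⁻ is absent, so NerA is inactive.
DulX is non-functional in this strain, so it has no effect.
Required activator DulX is absent, so *qilB* is not transcribed.
So QilB is not produced.
Fumarate is absent, so KepU is active.
No repressor is bound and KepU is active, so *orvV* is transcribed.
So OrvV is produced and active.
No repressor is bound and GixR and OrvV are active, so *torJ* is transcribed.

ON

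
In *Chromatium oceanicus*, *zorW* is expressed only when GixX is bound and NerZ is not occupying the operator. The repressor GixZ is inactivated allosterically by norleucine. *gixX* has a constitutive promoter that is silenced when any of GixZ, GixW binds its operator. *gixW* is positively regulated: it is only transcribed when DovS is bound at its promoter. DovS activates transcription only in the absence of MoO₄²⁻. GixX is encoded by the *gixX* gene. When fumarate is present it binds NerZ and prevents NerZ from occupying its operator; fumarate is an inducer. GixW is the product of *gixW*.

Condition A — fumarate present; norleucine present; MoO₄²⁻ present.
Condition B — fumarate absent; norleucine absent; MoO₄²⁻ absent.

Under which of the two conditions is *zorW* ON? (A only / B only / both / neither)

A only

Condition A:
Fumarate is present, so NerZ is inactive.
Norleucine is present, so GixZ is inactive.
MoO₄²⁻ is present, so DovS is inactive.
Required activator DovS is absent, so *gixW* is not transcribed.
So GixW is not produced.
With no repressor bound, *gixX* is transcribed.
So GixX is produced and active.
No repressor is bound and GixX is active, so *zorW* is transcribed.
→ *zorW* is ON in A.
Condition B:
Fumarate is absent, so NerZ is active.
Norleucine is absent, so GixZ is active.
MoO₄²⁻ is absent, so DovS is active.
No repressor is bound and DovS is active, so *gixW* is transcribed.
So GixW is produced and active.
With repressor GixZ bound, *gixX* is not transcribed.
So GixX is not produced.
With repressor NerZ bound, *zorW* is not transcribed.
→ *zorW* is OFF in B.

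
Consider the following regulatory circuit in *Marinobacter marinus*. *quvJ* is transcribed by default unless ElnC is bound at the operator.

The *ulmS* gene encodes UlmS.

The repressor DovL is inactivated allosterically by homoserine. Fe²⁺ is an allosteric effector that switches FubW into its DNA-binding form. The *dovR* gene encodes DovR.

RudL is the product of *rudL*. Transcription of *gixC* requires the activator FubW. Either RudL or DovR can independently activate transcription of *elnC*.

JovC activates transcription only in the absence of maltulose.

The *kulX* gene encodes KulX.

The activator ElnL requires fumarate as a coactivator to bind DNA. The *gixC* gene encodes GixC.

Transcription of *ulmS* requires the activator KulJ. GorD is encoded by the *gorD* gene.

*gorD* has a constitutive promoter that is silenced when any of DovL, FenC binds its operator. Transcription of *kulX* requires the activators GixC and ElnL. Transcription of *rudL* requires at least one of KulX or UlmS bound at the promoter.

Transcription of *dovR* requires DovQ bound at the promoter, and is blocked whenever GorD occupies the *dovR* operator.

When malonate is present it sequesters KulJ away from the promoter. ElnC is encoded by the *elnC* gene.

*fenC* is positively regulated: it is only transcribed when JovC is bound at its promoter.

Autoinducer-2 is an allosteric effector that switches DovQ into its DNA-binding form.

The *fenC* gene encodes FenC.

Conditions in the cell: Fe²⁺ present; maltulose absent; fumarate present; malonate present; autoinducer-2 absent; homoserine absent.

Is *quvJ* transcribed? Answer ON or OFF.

Fe²⁺ is present, so FubW is active.
No repressor is bound and FubW is active, so *gixC* is transcribed.
So GixC is produced and active.
Fumarate is present, so ElnL is active.
No repressor is bound and GixC and ElnL are active, so *kulX* is transcribed.
So KulX is produced and active.
Malonate is present, so KulJ is inactive.
Required activator KulJ is absent, so *ulmS* is not transcribed.
So UlmS is not produced.
Activator KulX is present, so *rudL* is transcribed.
So RudL is produced and active.
Autoinducer-2 is absent, so DovQ is inactive.
Homoserine is absent, so DovL is active.
Maltulose is absent, so JovC is active.
No repressor is bound and JovC is active, so *fenC* is transcribed.
So FenC is produced and active.
With repressor DovL bound, *gorD* is not transcribed.
So GorD is not produced.
Required activator DovQ is absent, so *dovR* is not transcribed.
So DovR is not produced.
Activator RudL is present, so *elnC* is transcribed.
So ElnC is produced and active.
With repressor ElnC bound, *quvJ* is not transcribed.

OFF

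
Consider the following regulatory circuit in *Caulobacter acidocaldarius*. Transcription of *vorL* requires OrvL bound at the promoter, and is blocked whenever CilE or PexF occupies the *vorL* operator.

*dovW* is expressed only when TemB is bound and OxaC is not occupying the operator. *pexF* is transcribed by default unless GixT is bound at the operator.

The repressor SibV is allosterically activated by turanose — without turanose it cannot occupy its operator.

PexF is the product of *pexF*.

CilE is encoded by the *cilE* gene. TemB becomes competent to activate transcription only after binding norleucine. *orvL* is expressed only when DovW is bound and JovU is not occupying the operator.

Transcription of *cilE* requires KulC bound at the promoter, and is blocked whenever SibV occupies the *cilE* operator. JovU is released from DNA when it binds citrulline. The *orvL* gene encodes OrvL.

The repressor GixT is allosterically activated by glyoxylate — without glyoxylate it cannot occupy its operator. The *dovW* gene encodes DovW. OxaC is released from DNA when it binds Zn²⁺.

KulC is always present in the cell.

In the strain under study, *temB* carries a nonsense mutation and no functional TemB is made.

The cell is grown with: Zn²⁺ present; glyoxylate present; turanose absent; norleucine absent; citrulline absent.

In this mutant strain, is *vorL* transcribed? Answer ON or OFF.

OFF

Citrulline is absent, so JovU is active.
TemB is non-functional in this strain, so it has no effect.
Zn²⁺ is present, so OxaC is inactive.
Required activator TemB is absent, so *dovW* is not transcribed.
So DovW is not produced.
With repressor JovU bound, *orvL* is not transcribed.
So OrvL is not produced.
KulC is produced constitutively and is active.
Turanose is absent, so SibV is inactive.
No repressor is bound and KulC is active, so *cilE* is transcribed.
So CilE is produced and active.
Glyoxylate is present, so GixT is active.
With repressor GixT bound, *pexF* is not transcribed.
So PexF is not produced.
With repressor CilE bound, *vorL* is not transcribed.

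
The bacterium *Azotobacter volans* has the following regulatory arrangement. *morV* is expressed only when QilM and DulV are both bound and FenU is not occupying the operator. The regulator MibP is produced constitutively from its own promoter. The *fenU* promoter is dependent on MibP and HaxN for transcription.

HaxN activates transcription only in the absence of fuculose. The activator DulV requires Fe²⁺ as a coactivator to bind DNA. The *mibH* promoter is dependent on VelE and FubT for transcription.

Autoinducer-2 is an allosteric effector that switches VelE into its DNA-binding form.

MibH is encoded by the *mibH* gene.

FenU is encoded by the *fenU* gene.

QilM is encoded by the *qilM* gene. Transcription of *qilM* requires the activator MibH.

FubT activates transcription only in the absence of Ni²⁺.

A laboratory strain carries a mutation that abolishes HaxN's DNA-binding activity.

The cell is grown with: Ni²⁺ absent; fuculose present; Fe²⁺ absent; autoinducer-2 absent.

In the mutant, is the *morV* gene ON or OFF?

OFF

Autoinducer-2 is absent, so VelE is inactive.
Ni²⁺ is absent, so FubT is active.
Required activator VelE is absent, so *mibH* is not transcribed.
So MibH is not produced.
Required activator MibH is absent, so *qilM* is not transcribed.
So QilM is not produced.
MibP is produced constitutively and is active.
HaxN is non-functional in this strain, so it has no effect.
Required activator HaxN is absent, so *fenU* is not transcribed.
So FenU is not produced.
Fe²⁺ is absent, so DulV is inactive.
Required activator QilM is absent, so *morV* is not transcribed.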